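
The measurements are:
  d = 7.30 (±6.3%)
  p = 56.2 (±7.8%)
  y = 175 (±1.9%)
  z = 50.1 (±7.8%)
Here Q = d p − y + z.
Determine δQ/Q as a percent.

14.5%

Let w = d·p = 410. δw/w = √((1·δd/d)² + (1·δp/p)²) = √(0.00397 + 0.00608) = 0.100, so δw = 41.1.
Q = w − y + z: δQ = √(δw² + δy² + δz²) = √(1690 + 11.1 + 15.3) = 41.5
Q = 285, so δQ/Q = 41.5/285 = 0.145.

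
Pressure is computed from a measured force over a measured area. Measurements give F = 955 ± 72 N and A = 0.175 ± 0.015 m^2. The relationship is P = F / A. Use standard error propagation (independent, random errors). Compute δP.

623 Pa

Since P is a product/quotient, work with relative uncertainties:
  (1·δF/F)² = (1×0.0754)² = 0.00568;  (-1·δA/A)² = (-1×0.0857)² = 0.00735
δP/P = √(0.0130) = 0.114
P = 5460 Pa, so δP = 0.114 × 5460 = 623 Pa.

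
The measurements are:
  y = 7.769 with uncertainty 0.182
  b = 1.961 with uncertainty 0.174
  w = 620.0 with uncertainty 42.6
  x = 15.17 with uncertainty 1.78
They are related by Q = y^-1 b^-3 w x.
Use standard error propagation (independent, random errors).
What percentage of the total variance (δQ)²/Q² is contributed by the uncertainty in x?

(δQ/Q)² = (-1·δy/y)² + (-3·δb/b)² + (1·δw/w)² + (1·δx/x)²
  y term: (-1×0.0234)² = 0.000549
  b term: (-3×0.0887)² = 0.0709
  w term: (1×0.0687)² = 0.00472
  x term: (1×0.117)² = 0.0138
Total = 0.0899. Share from x = 0.0138/0.0899 = 0.153.

15.3%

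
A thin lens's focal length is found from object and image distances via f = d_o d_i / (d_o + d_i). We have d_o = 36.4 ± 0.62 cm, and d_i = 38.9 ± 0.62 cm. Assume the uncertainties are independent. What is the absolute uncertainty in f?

∂f/∂d_o = (d_i/(d_o+d_i))² = 0.267;  ∂f/∂d_i = (d_o/(d_o+d_i))² = 0.234
δf = √((∂f/∂d_o · δd_o)² + (∂f/∂d_i · δd_i)²) = √(0.0274 + 0.0210) = 0.220 cm

0.220 cm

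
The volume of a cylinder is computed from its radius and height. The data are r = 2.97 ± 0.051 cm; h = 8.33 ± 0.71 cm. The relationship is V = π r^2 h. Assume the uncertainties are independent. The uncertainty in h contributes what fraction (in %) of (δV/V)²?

(δV/V)² = (2·δr/r)² + (1·δh/h)²
  r term: (2×0.0172)² = 0.00118
  h term: (1×0.0852)² = 0.00726
Total = 0.00844. Share from h = 0.00726/0.00844 = 0.860.

86.0%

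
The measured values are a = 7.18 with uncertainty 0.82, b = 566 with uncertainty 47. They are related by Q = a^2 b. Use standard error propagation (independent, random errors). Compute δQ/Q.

For a monomial Q ∝ a^2, b, fractional errors add in quadrature:
  (2·δa/a)² = (2×0.114)² = 0.0522;  (1·δb/b)² = (1×0.0830)² = 0.00690
δQ/Q = √(0.0591) = 0.243

0.243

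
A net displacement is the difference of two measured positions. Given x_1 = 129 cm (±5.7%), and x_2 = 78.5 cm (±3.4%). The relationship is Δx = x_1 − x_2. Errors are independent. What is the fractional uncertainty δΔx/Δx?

Absolute uncertainties add in quadrature for a linear combination:
  (δx_1)² = 54.1;  (δx_2)² = 7.12
δΔx = √(61.2) = 7.82 cm
Δx = 50.5 cm, so δΔx/Δx = 7.82/50.5 = 0.155.

0.155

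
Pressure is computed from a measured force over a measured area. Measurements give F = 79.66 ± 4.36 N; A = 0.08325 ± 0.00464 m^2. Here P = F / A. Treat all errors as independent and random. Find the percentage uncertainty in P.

Each factor contributes (exponent × relative error)² to (δP/P)²:
  (1·δF/F)² = (1×0.0547)² = 0.00300;  (-1·δA/A)² = (-1×0.0557)² = 0.00311
δP/P = √(0.00610) = 0.0781

7.81%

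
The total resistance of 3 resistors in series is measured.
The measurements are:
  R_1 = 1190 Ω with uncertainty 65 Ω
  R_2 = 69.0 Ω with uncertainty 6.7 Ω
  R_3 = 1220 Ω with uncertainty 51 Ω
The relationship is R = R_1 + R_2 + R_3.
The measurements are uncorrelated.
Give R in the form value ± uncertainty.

2480 ± 82.9 Ω

Sums and differences: (δR)² = Σ (cᵢ δxᵢ)².
  (δR_1)² = 4220;  (δR_2)² = 44.9;  (δR_3)² = 2600
δR = √(6870) = 82.9 Ω
R = 2480 Ω.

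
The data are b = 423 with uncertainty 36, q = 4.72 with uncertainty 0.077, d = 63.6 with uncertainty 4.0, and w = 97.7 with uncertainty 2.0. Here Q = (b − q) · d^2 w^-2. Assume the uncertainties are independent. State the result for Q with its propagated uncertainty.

177 ± 28.0

Let u = b − q = 418. δu = √(δb² + δq²) = √(1300 + 0.00593) = 36.0, so δu/u = 0.0861.
Q is then a monomial in u, d, w:
δQ/Q = √((δu/u)² + (2·δd/d)² + (-2·δw/w)²) = √(0.00741 + 0.0158 + 0.00168) = 0.158
Q = 177, so δQ = 0.158 × 177 = 28.0.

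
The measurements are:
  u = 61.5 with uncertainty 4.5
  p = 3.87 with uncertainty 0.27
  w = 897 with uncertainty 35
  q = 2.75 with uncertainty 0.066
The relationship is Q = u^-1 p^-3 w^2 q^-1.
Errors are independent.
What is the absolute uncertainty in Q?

For a monomial Q ∝ u^-1, p^-3, w^2, q^-1, fractional errors add in quadrature:
  (-1·δu/u)² = (-1×0.0732)² = 0.00535;  (-3·δp/p)² = (-3×0.0698)² = 0.0438;  (2·δw/w)² = (2×0.0390)² = 0.00609;  (-1·δq/q)² = (-1×0.0240)² = 0.000576
δQ/Q = √(0.0558) = 0.236
Q = 82.1, so δQ = 0.236 × 82.1 = 19.4.

19.4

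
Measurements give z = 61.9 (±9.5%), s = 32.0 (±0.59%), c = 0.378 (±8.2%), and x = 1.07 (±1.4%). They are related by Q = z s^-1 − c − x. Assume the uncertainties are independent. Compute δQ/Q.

0.385

Let p = z·s^-1 = 1.93. δp/p = √((1·δz/z)² + (-1·δs/s)²) = √(0.00903 + 3.48e-05) = 0.0952, so δp = 0.184.
Q = p − c − x: δQ = √(δp² + δc² + δx²) = √(0.0339 + 0.000961 + 0.000224) = 0.187
Q = 0.486, so δQ/Q = 0.187/0.486 = 0.385.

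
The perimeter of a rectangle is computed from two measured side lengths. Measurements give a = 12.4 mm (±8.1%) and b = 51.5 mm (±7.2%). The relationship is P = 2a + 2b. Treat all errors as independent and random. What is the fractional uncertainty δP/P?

0.0601

For a sum/difference, combine absolute errors in quadrature:
  (2·δa)² = 4.04;  (2·δb)² = 55.0
δP = √(59.0) = 7.68 mm
P = 128 mm, so δP/P = 7.68/128 = 0.0601.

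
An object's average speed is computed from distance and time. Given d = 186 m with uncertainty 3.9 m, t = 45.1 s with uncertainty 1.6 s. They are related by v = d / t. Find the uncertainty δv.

0.170 m/s

For a monomial v ∝ d, t^-1, fractional errors add in quadrature:
  (1·δd/d)² = (1×0.0210)² = 0.000440;  (-1·δt/t)² = (-1×0.0355)² = 0.00126
δv/v = √(0.00170) = 0.0412
v = 4.12 m/s, so δv = 0.0412 × 4.12 = 0.170 m/s.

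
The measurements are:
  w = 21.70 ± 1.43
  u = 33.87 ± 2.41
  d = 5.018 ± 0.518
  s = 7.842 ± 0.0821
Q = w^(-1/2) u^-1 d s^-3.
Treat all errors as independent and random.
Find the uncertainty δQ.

8.8e-06

Each factor contributes (exponent × relative error)² to (δQ/Q)²:
  (−½·δw/w)² = (-0.5×0.0659)² = 0.00109;  (-1·δu/u)² = (-1×0.0712)² = 0.00506;  (1·δd/d)² = (1×0.103)² = 0.0107;  (-3·δs/s)² = (-3×0.0105)² = 0.000986
δQ/Q = √(0.0178) = 0.133
Q = 6.595e-05, so δQ = 0.133 × 6.595e-05 = 8.8e-06.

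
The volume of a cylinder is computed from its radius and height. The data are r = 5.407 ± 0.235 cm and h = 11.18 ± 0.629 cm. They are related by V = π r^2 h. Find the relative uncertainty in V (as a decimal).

0.104

For a monomial V ∝ r^2, h, fractional errors add in quadrature:
  (2·δr/r)² = (2×0.0435)² = 0.00756;  (1·δh/h)² = (1×0.0563)² = 0.00317
δV/V = √(0.0107) = 0.104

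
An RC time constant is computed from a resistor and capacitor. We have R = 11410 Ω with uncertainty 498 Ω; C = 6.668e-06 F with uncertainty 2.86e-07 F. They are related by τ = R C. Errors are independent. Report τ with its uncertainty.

For a monomial τ ∝ R, C, fractional errors add in quadrature:
  (1·δR/R)² = (1×0.0436)² = 0.00190;  (1·δC/C)² = (1×0.0429)² = 0.00184
δτ/τ = √(0.00374) = 0.0612
τ = 0.07608 s, so δτ = 0.0612 × 0.07608 = 0.00466 s.

0.07608 ± 0.00466 s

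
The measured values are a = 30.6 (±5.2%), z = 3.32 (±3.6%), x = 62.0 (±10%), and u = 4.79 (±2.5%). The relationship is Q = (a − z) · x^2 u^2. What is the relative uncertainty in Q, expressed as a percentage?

21.4%

Let w = a − z = 27.3. δw = √(δa² + δz²) = √(2.53 + 0.0143) = 1.60, so δw/w = 0.0585.
Q is then a monomial in w, x, u:
δQ/Q = √((δw/w)² + (2·δx/x)² + (2·δu/u)²) = √(0.00342 + 0.0400 + 0.00250) = 0.214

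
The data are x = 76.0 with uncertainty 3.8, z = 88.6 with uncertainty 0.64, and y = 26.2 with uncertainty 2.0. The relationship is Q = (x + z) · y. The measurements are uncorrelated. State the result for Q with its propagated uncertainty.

4310 ± 344

Let u = x + z = 165. δu = √(δx² + δz²) = √(14.4 + 0.410) = 3.85, so δu/u = 0.0234.
Q is then a monomial in u, y:
δQ/Q = √((δu/u)² + (1·δy/y)²) = √(0.000548 + 0.00583) = 0.0798
Q = 4310, so δQ = 0.0798 × 4310 = 344.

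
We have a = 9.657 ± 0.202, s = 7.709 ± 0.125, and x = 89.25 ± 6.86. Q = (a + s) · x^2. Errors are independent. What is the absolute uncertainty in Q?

Let u = a + s = 17.37. δu = √(δa² + δs²) = √(0.0408 + 0.0156) = 0.238, so δu/u = 0.0137.
Q is then a monomial in u, x:
δQ/Q = √((δu/u)² + (2·δx/x)²) = √(0.000187 + 0.0236) = 0.154
Q = 138300, so δQ = 0.154 × 138300 = 21300.

21300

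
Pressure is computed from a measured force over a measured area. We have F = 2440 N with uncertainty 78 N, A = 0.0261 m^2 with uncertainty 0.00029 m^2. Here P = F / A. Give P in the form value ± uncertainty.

P is a product of powers, so relative uncertainties combine in quadrature:
  (1·δF/F)² = (1×0.0320)² = 0.00102;  (-1·δA/A)² = (-1×0.0111)² = 0.000123
δP/P = √(0.00115) = 0.0338
P = 93500 Pa, so δP = 0.0338 × 93500 = 3160 Pa.

93500 ± 3160 Pa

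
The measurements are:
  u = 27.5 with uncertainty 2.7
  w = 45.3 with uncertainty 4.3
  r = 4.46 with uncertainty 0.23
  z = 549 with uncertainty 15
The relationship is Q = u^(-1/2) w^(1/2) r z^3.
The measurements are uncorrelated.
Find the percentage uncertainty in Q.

Each factor contributes (exponent × relative error)² to (δQ/Q)²:
  (−½·δu/u)² = (-0.5×0.0982)² = 0.00241;  (½·δw/w)² = (0.5×0.0949)² = 0.00225;  (1·δr/r)² = (1×0.0516)² = 0.00266;  (3·δz/z)² = (3×0.0273)² = 0.00672
δQ/Q = √(0.0140) = 0.118

11.8%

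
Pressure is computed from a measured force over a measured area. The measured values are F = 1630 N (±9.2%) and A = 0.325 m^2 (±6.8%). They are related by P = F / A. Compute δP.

574 Pa

Relative error in a monomial: (δP/P)² = Σ (nᵢ · δxᵢ/xᵢ)².
  (1·δF/F)² = (1×0.0920)² = 0.00846;  (-1·δA/A)² = (-1×0.0680)² = 0.00462
δP/P = √(0.0131) = 0.114
P = 5020 Pa, so δP = 0.114 × 5020 = 574 Pa.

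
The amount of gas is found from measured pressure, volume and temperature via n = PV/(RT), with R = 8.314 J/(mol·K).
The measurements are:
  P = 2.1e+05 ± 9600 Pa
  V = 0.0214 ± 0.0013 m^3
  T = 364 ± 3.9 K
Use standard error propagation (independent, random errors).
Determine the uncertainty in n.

0.114 mol

Each factor contributes (exponent × relative error)² to (δn/n)²:
  (1·δP/P)² = (1×0.0457)² = 0.00209;  (1·δV/V)² = (1×0.0607)² = 0.00369;  (-1·δT/T)² = (-1×0.0107)² = 0.000115
δn/n = √(0.00589) = 0.0768
n = 1.48 mol, so δn = 0.0768 × 1.48 = 0.114 mol.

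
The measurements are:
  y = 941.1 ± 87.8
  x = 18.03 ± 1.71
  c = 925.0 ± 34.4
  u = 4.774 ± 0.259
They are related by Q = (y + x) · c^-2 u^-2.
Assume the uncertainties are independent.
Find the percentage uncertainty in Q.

16.0%

Let w = y + x = 959.1. δw = √(δy² + δx²) = √(7710 + 2.92) = 87.8, so δw/w = 0.0916.
Q is then a monomial in w, c, u:
δQ/Q = √((δw/w)² + (-2·δc/c)² + (-2·δu/u)²) = √(0.00838 + 0.00553 + 0.0118) = 0.160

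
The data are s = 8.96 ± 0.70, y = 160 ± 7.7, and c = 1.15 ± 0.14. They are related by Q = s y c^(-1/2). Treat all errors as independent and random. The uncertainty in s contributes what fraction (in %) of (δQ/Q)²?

(δQ/Q)² = (1·δs/s)² + (1·δy/y)² + (−½·δc/c)²
  s term: (1×0.0781)² = 0.00610
  y term: (1×0.0481)² = 0.00232
  c term: (-0.5×0.122)² = 0.00371
Total = 0.0121. Share from s = 0.00610/0.0121 = 0.503.

50.3%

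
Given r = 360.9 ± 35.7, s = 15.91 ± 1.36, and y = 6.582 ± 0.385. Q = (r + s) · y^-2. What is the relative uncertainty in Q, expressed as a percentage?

Let u = r + s = 376.8. δu = √(δr² + δs²) = √(1270 + 1.85) = 35.7, so δu/u = 0.0948.
Q is then a monomial in u, y:
δQ/Q = √((δu/u)² + (-2·δy/y)²) = √(0.00899 + 0.0137) = 0.151

15.1%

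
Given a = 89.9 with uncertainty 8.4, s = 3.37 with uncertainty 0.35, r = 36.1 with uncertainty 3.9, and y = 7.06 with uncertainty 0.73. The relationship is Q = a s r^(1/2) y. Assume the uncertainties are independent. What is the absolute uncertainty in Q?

2340

Each factor contributes (exponent × relative error)² to (δQ/Q)²:
  (1·δa/a)² = (1×0.0934)² = 0.00873;  (1·δs/s)² = (1×0.104)² = 0.0108;  (½·δr/r)² = (0.5×0.108)² = 0.00292;  (1·δy/y)² = (1×0.103)² = 0.0107
δQ/Q = √(0.0331) = 0.182
Q = 12900, so δQ = 0.182 × 12900 = 2340.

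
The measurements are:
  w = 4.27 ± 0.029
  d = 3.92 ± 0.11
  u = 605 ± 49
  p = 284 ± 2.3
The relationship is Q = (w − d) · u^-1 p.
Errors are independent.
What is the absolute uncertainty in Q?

Let h = w − d = 0.350. δh = √(δw² + δd²) = √(0.000841 + 0.0121) = 0.114, so δh/h = 0.325.
Q is then a monomial in h, u, p:
δQ/Q = √((δh/h)² + (-1·δu/u)² + (1·δp/p)²) = √(0.106 + 0.00656 + 6.56e-05) = 0.335
Q = 0.164, so δQ = 0.335 × 0.164 = 0.0550.

0.0550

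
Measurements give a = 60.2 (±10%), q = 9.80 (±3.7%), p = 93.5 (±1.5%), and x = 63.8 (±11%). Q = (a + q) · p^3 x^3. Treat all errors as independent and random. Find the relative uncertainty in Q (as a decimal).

0.344

Let u = a + q = 70.0. δu = √(δa² + δq²) = √(36.2 + 0.131) = 6.03, so δu/u = 0.0862.
Q is then a monomial in u, p, x:
δQ/Q = √((δu/u)² + (3·δp/p)² + (3·δx/x)²) = √(0.00742 + 0.00202 + 0.109) = 0.344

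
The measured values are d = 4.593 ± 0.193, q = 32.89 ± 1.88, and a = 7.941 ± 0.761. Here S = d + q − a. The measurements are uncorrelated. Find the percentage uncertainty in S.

Absolute uncertainties add in quadrature for a linear combination:
  (δd)² = 0.0372;  (δq)² = 3.53;  (δa)² = 0.579
δS = √(4.15) = 2.04
S = 29.54, so δS/S = 2.04/29.54 = 0.0690.

6.90%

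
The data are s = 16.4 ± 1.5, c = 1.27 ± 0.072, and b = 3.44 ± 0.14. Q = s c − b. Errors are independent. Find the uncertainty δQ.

2.25

Let p = s·c = 20.8. δp/p = √((1·δs/s)² + (1·δc/c)²) = √(0.00837 + 0.00321) = 0.108, so δp = 2.24.
Q = p − b: δQ = √(δp² + δb²) = √(5.02 + 0.0196) = 2.25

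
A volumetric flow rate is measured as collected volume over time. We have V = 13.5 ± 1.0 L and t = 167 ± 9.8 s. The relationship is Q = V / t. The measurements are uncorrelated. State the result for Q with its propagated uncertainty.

0.0808 ± 0.00764 L/s

Each factor contributes (exponent × relative error)² to (δQ/Q)²:
  (1·δV/V)² = (1×0.0741)² = 0.00549;  (-1·δt/t)² = (-1×0.0587)² = 0.00344
δQ/Q = √(0.00893) = 0.0945
Q = 0.0808 L/s, so δQ = 0.0945 × 0.0808 = 0.00764 L/s.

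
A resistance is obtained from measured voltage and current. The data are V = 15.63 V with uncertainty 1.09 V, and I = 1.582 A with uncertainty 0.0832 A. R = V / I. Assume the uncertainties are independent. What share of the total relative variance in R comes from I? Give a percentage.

36.3%

(δR/R)² = (1·δV/V)² + (-1·δI/I)²
  V term: (1×0.0697)² = 0.00486
  I term: (-1×0.0526)² = 0.00277
Total = 0.00763. Share from I = 0.00277/0.00763 = 0.363.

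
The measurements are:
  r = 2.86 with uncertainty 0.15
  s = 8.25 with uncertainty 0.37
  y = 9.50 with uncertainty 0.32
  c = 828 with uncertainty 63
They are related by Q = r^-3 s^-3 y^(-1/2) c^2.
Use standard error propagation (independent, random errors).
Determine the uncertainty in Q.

4.36

Since Q is a product/quotient, work with relative uncertainties:
  (-3·δr/r)² = (-3×0.0524)² = 0.0248;  (-3·δs/s)² = (-3×0.0448)² = 0.0181;  (−½·δy/y)² = (-0.5×0.0337)² = 0.000284;  (2·δc/c)² = (2×0.0761)² = 0.0232
δQ/Q = √(0.0663) = 0.257
Q = 16.9, so δQ = 0.257 × 16.9 = 4.36.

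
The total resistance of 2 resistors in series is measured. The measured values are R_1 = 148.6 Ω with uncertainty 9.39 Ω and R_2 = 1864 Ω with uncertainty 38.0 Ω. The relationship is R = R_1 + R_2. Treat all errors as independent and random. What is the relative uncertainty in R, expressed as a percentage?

1.94%

R is a linear combination, so absolute uncertainties add in quadrature:
  (δR_1)² = 88.2;  (δR_2)² = 1440
δR = √(1530) = 39.1 Ω
R = 2013 Ω, so δR/R = 39.1/2013 = 0.0194.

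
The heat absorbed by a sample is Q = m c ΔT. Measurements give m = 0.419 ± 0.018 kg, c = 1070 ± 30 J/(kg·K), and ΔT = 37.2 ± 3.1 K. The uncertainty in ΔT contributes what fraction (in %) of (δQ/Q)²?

72.5%

(δQ/Q)² = (1·δm/m)² + (1·δc/c)² + (1·δΔT/ΔT)²
  m term: (1×0.0430)² = 0.00185
  c term: (1×0.0280)² = 0.000786
  ΔT term: (1×0.0833)² = 0.00694
Total = 0.00958. Share from ΔT = 0.00694/0.00958 = 0.725.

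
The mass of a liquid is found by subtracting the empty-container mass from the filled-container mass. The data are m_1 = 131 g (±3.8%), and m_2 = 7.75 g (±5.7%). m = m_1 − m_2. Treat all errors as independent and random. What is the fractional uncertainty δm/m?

0.0405

Absolute uncertainties add in quadrature for a linear combination:
  (δm_1)² = 24.8;  (δm_2)² = 0.195
δm = √(25.0) = 5.00 g
m = 123 g, so δm/m = 5.00/123 = 0.0405.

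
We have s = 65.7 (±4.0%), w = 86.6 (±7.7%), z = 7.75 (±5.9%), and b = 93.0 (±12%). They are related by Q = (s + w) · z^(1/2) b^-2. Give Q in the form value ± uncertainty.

0.0490 ± 0.0121

Let u = s + w = 152. δu = √(δs² + δw²) = √(6.91 + 44.5) = 7.17, so δu/u = 0.0471.
Q is then a monomial in u, z, b:
δQ/Q = √((δu/u)² + (½·δz/z)² + (-2·δb/b)²) = √(0.00221 + 0.000870 + 0.0576) = 0.246
Q = 0.0490, so δQ = 0.246 × 0.0490 = 0.0121.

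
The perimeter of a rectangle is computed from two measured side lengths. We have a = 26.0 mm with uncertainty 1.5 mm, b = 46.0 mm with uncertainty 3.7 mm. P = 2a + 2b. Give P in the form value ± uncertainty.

144 ± 7.98 mm

Sums and differences: (δP)² = Σ (cᵢ δxᵢ)².
  (2·δa)² = 9.00;  (2·δb)² = 54.8
δP = √(63.8) = 7.98 mm
P = 144 mm.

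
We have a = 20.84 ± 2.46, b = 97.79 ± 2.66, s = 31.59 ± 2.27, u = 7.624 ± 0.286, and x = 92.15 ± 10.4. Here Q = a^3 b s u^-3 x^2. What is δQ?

Since Q is a product/quotient, work with relative uncertainties:
  (3·δa/a)² = (3×0.118)² = 0.125;  (1·δb/b)² = (1×0.0272)² = 0.000740;  (1·δs/s)² = (1×0.0719)² = 0.00516;  (-3·δu/u)² = (-3×0.0375)² = 0.0127;  (2·δx/x)² = (2×0.113)² = 0.0509
δQ/Q = √(0.195) = 0.442
Q = 5.358e+08, so δQ = 0.442 × 5.358e+08 = 2.37e+08.

2.37e+08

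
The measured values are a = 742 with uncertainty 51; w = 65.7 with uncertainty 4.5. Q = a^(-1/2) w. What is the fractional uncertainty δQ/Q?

0.0766

Q is a product of powers, so relative uncertainties combine in quadrature:
  (−½·δa/a)² = (-0.5×0.0687)² = 0.00118;  (1·δw/w)² = (1×0.0685)² = 0.00469
δQ/Q = √(0.00587) = 0.0766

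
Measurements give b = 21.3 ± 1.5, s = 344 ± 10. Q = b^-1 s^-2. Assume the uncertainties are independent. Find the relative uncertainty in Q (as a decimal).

0.0913

Relative error in a monomial: (δQ/Q)² = Σ (nᵢ · δxᵢ/xᵢ)².
  (-1·δb/b)² = (-1×0.0704)² = 0.00496;  (-2·δs/s)² = (-2×0.0291)² = 0.00338
δQ/Q = √(0.00834) = 0.0913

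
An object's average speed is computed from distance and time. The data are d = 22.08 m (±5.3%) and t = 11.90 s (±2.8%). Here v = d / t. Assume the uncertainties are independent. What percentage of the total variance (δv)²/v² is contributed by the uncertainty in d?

78.2%

(δv/v)² = (1·δd/d)² + (-1·δt/t)²
  d term: (1×0.0530)² = 0.00281
  t term: (-1×0.0280)² = 0.000784
Total = 0.00359. Share from d = 0.00281/0.00359 = 0.782.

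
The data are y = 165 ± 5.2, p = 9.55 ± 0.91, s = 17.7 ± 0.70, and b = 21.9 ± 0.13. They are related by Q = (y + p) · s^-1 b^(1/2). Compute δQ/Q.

Let u = y + p = 175. δu = √(δy² + δp²) = √(27.0 + 0.828) = 5.28, so δu/u = 0.0302.
Q is then a monomial in u, s, b:
δQ/Q = √((δu/u)² + (-1·δs/s)² + (½·δb/b)²) = √(0.000915 + 0.00156 + 8.81e-06) = 0.0499

0.0499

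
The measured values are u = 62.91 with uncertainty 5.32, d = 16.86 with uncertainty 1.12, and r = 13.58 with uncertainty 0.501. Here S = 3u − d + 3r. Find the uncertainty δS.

Absolute uncertainties add in quadrature for a linear combination:
  (3·δu)² = 255;  (δd)² = 1.25;  (3·δr)² = 2.26
δS = √(258) = 16.1

16.1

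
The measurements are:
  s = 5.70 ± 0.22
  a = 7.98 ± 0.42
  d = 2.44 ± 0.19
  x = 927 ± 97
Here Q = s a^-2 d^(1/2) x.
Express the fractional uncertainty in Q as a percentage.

15.8%

Products/powers → add relative errors in quadrature, weighted by exponent:
  (1·δs/s)² = (1×0.0386)² = 0.00149;  (-2·δa/a)² = (-2×0.0526)² = 0.0111;  (½·δd/d)² = (0.5×0.0779)² = 0.00152;  (1·δx/x)² = (1×0.105)² = 0.0109
δQ/Q = √(0.0250) = 0.158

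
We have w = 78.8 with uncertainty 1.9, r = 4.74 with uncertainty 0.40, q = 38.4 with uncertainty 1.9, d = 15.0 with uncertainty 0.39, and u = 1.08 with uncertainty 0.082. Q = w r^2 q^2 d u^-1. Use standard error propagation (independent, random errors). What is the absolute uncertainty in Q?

7.72e+06

Since Q is a product/quotient, work with relative uncertainties:
  (1·δw/w)² = (1×0.0241)² = 0.000581;  (2·δr/r)² = (2×0.0844)² = 0.0285;  (2·δq/q)² = (2×0.0495)² = 0.00979;  (1·δd/d)² = (1×0.0260)² = 0.000676;  (-1·δu/u)² = (-1×0.0759)² = 0.00576
δQ/Q = √(0.0453) = 0.213
Q = 3.63e+07, so δQ = 0.213 × 3.63e+07 = 7.72e+06.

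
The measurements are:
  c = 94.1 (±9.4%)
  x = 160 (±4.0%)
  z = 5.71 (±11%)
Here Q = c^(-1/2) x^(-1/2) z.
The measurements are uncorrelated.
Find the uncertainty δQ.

0.00564

Relative error in a monomial: (δQ/Q)² = Σ (nᵢ · δxᵢ/xᵢ)².
  (−½·δc/c)² = (-0.5×0.0940)² = 0.00221;  (−½·δx/x)² = (-0.5×0.0400)² = 0.000400;  (1·δz/z)² = (1×0.110)² = 0.0121
δQ/Q = √(0.0147) = 0.121
Q = 0.0465, so δQ = 0.121 × 0.0465 = 0.00564.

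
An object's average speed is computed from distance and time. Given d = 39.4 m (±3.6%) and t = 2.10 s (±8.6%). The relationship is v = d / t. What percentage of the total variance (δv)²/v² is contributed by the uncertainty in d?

14.9%

(δv/v)² = (1·δd/d)² + (-1·δt/t)²
  d term: (1×0.0360)² = 0.00130
  t term: (-1×0.0860)² = 0.00740
Total = 0.00869. Share from d = 0.00130/0.00869 = 0.149.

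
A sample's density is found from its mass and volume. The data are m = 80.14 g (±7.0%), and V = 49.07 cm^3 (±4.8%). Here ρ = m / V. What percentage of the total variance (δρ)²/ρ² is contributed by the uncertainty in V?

(δρ/ρ)² = (1·δm/m)² + (-1·δV/V)²
  m term: (1×0.0700)² = 0.00490
  V term: (-1×0.0480)² = 0.00230
Total = 0.00720. Share from V = 0.00230/0.00720 = 0.320.

32.0%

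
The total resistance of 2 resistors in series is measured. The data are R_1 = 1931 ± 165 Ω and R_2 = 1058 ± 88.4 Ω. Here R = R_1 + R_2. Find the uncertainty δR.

R is a linear combination, so absolute uncertainties add in quadrature:
  (δR_1)² = 27200;  (δR_2)² = 7810
δR = √(35000) = 187 Ω

187 Ω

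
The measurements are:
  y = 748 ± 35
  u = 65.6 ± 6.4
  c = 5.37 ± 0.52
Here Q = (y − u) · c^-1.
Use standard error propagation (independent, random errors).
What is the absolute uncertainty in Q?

14.0

Let w = y − u = 682. δw = √(δy² + δu²) = √(1220 + 41.0) = 35.6, so δw/w = 0.0521.
Q is then a monomial in w, c:
δQ/Q = √((δw/w)² + (-1·δc/c)²) = √(0.00272 + 0.00938) = 0.110
Q = 127, so δQ = 0.110 × 127 = 14.0.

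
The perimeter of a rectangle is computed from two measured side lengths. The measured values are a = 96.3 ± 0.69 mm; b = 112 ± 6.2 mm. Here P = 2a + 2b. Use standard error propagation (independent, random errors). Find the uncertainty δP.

12.5 mm

For a sum/difference, combine absolute errors in quadrature:
  (2·δa)² = 1.90;  (2·δb)² = 154
δP = √(156) = 12.5 mm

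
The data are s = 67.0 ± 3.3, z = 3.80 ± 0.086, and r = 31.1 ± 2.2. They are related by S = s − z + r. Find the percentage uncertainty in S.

4.21%

S is a linear combination, so absolute uncertainties add in quadrature:
  (δs)² = 10.9;  (δz)² = 0.00740;  (δr)² = 4.84
δS = √(15.7) = 3.97
S = 94.3, so δS/S = 3.97/94.3 = 0.0421.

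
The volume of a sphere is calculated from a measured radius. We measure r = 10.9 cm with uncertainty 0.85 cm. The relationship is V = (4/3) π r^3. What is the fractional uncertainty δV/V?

V ∝ r^3, so δV/V = |3| · δr/r = 3 × 0.0780 = 0.234.

0.234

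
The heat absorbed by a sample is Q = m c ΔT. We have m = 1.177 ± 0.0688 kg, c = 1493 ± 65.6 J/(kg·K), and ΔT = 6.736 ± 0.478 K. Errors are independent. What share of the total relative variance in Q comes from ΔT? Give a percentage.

(δQ/Q)² = (1·δm/m)² + (1·δc/c)² + (1·δΔT/ΔT)²
  m term: (1×0.0585)² = 0.00342
  c term: (1×0.0439)² = 0.00193
  ΔT term: (1×0.0710)² = 0.00504
Total = 0.0104. Share from ΔT = 0.00504/0.0104 = 0.485.

48.5%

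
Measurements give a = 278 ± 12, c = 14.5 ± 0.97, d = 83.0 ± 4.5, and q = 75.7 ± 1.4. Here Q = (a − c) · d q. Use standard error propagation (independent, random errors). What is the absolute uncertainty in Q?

Let u = a − c = 264. δu = √(δa² + δc²) = √(144 + 0.941) = 12.0, so δu/u = 0.0457.
Q is then a monomial in u, d, q:
δQ/Q = √((δu/u)² + (1·δd/d)² + (1·δq/q)²) = √(0.00209 + 0.00294 + 0.000342) = 0.0733
Q = 1.66e+06, so δQ = 0.0733 × 1.66e+06 = 1.21e+05.

1.21e+05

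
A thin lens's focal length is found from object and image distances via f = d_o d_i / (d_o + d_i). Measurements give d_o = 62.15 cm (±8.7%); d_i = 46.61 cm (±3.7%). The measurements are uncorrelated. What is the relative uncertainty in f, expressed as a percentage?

∂f/∂d_o = (d_i/(d_o+d_i))² = 0.184;  ∂f/∂d_i = (d_o/(d_o+d_i))² = 0.327
δf = √((∂f/∂d_o · δd_o)² + (∂f/∂d_i · δd_i)²) = √(0.986 + 0.317) = 1.14 cm
f = 26.63 cm, so δf/f = 1.14/26.63 = 0.0429.

4.29%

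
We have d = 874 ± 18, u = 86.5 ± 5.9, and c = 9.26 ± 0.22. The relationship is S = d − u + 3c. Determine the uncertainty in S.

19.0

Each term contributes (cᵢ δxᵢ)² to (δS)²:
  (δd)² = 324;  (δu)² = 34.8;  (3·δc)² = 0.436
δS = √(359) = 19.0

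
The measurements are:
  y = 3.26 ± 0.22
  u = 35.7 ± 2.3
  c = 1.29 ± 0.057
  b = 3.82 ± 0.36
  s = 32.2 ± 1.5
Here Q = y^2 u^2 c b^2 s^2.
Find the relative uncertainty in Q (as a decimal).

0.285

Since Q is a product/quotient, work with relative uncertainties:
  (2·δy/y)² = (2×0.0675)² = 0.0182;  (2·δu/u)² = (2×0.0644)² = 0.0166;  (1·δc/c)² = (1×0.0442)² = 0.00195;  (2·δb/b)² = (2×0.0942)² = 0.0355;  (2·δs/s)² = (2×0.0466)² = 0.00868
δQ/Q = √(0.0810) = 0.285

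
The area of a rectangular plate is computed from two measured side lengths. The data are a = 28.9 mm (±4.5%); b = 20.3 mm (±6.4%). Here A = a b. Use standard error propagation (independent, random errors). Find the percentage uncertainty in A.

Since A is a product/quotient, work with relative uncertainties:
  (1·δa/a)² = (1×0.0450)² = 0.00203;  (1·δb/b)² = (1×0.0640)² = 0.00410
δA/A = √(0.00612) = 0.0782

7.82%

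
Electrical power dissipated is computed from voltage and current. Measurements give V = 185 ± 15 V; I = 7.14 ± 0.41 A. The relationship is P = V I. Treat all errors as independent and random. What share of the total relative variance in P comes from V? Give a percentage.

66.6%

(δP/P)² = (1·δV/V)² + (1·δI/I)²
  V term: (1×0.0811)² = 0.00657
  I term: (1×0.0574)² = 0.00330
Total = 0.00987. Share from V = 0.00657/0.00987 = 0.666.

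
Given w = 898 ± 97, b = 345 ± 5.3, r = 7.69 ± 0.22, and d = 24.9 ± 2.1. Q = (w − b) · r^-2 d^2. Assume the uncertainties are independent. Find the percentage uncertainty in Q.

Let u = w − b = 553. δu = √(δw² + δb²) = √(9410 + 28.1) = 97.1, so δu/u = 0.176.
Q is then a monomial in u, r, d:
δQ/Q = √((δu/u)² + (-2·δr/r)² + (2·δd/d)²) = √(0.0309 + 0.00327 + 0.0285) = 0.250

25.0%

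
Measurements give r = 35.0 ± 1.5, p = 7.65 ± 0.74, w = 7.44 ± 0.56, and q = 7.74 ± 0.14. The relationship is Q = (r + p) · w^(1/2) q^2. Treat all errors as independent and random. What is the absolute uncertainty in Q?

455

Let u = r + p = 42.6. δu = √(δr² + δp²) = √(2.25 + 0.548) = 1.67, so δu/u = 0.0392.
Q is then a monomial in u, w, q:
δQ/Q = √((δu/u)² + (½·δw/w)² + (2·δq/q)²) = √(0.00154 + 0.00142 + 0.00131) = 0.0653
Q = 6970, so δQ = 0.0653 × 6970 = 455.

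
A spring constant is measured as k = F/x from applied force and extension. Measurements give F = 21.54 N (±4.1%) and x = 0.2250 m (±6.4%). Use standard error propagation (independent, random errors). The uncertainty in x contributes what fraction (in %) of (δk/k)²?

70.9%

(δk/k)² = (1·δF/F)² + (-1·δx/x)²
  F term: (1×0.0410)² = 0.00168
  x term: (-1×0.0640)² = 0.00410
Total = 0.00578. Share from x = 0.00410/0.00578 = 0.709.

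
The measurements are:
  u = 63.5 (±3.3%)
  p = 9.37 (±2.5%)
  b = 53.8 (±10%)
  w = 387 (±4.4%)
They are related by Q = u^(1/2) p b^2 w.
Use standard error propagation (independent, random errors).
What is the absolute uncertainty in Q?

1.73e+07

For a monomial Q ∝ u^(1/2), p, b^2, w, fractional errors add in quadrature:
  (½·δu/u)² = (0.5×0.0330)² = 0.000272;  (1·δp/p)² = (1×0.0250)² = 0.000625;  (2·δb/b)² = (2×0.100)² = 0.0400;  (1·δw/w)² = (1×0.0440)² = 0.00194
δQ/Q = √(0.0428) = 0.207
Q = 8.36e+07, so δQ = 0.207 × 8.36e+07 = 1.73e+07.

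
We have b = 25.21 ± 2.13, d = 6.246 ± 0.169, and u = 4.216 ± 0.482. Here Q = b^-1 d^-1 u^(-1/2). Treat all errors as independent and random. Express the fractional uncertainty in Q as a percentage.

Products/powers → add relative errors in quadrature, weighted by exponent:
  (-1·δb/b)² = (-1×0.0845)² = 0.00714;  (-1·δd/d)² = (-1×0.0271)² = 0.000732;  (−½·δu/u)² = (-0.5×0.114)² = 0.00327
δQ/Q = √(0.0111) = 0.106

10.6%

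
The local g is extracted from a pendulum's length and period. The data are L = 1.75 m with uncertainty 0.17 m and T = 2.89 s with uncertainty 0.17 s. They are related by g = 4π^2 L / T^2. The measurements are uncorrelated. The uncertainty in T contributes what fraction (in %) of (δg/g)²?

(δg/g)² = (1·δL/L)² + (-2·δT/T)²
  L term: (1×0.0971)² = 0.00944
  T term: (-2×0.0588)² = 0.0138
Total = 0.0233. Share from T = 0.0138/0.0233 = 0.595.

59.5%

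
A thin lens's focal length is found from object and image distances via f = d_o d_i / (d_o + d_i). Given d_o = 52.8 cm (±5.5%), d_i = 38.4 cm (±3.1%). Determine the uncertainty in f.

0.651 cm

∂f/∂d_o = (d_i/(d_o+d_i))² = 0.177;  ∂f/∂d_i = (d_o/(d_o+d_i))² = 0.335
δf = √((∂f/∂d_o · δd_o)² + (∂f/∂d_i · δd_i)²) = √(0.265 + 0.159) = 0.651 cm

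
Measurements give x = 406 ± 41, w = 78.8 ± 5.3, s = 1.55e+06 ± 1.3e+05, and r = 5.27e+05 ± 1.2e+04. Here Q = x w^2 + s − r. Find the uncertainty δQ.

Let p = x·w^2 = 2.52e+06. δp/p = √((1·δx/x)² + (2·δw/w)²) = √(0.0102 + 0.0181) = 0.168, so δp = 4.24e+05.
Q = p + s − r: δQ = √(δp² + δs² + δr²) = √(1.8e+11 + 1.69e+10 + 1.44e+08) = 4.44e+05

4.44e+05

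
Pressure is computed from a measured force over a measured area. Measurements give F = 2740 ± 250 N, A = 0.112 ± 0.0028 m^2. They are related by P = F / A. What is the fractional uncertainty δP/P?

0.0946

For a monomial P ∝ F, A^-1, fractional errors add in quadrature:
  (1·δF/F)² = (1×0.0912)² = 0.00832;  (-1·δA/A)² = (-1×0.0250)² = 0.000625
δP/P = √(0.00895) = 0.0946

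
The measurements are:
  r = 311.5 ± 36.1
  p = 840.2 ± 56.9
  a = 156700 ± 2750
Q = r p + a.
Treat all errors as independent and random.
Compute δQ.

Let w = r·p = 261700. δw/w = √((1·δr/r)² + (1·δp/p)²) = √(0.0134 + 0.00459) = 0.134, so δw = 35100.
Q = w + a: δQ = √(δw² + δa²) = √(1.23e+09 + 7.56e+06) = 35200

35200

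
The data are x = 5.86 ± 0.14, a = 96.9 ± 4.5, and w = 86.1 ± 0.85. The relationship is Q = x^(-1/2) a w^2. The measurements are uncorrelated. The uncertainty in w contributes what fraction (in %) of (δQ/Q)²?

14.5%

(δQ/Q)² = (−½·δx/x)² + (1·δa/a)² + (2·δw/w)²
  x term: (-0.5×0.0239)² = 0.000143
  a term: (1×0.0464)² = 0.00216
  w term: (2×0.00987)² = 0.000390
Total = 0.00269. Share from w = 0.000390/0.00269 = 0.145.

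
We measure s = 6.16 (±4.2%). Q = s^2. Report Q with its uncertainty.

Q ∝ s^2, so δQ/Q = |2| · δs/s = 2 × 0.0420 = 0.0840.
Q = 37.9, so δQ = 0.0840 × 37.9 = 3.19.

37.9 ± 3.19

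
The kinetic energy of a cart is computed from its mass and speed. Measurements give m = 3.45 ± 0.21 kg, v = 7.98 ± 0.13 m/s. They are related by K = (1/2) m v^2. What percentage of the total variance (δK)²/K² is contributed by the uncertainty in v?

22.3%

(δK/K)² = (1·δm/m)² + (2·δv/v)²
  m term: (1×0.0609)² = 0.00371
  v term: (2×0.0163)² = 0.00106
Total = 0.00477. Share from v = 0.00106/0.00477 = 0.223.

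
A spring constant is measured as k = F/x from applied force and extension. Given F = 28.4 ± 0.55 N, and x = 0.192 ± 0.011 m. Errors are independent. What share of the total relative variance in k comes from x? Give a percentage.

(δk/k)² = (1·δF/F)² + (-1·δx/x)²
  F term: (1×0.0194)² = 0.000375
  x term: (-1×0.0573)² = 0.00328
Total = 0.00366. Share from x = 0.00328/0.00366 = 0.897.

89.7%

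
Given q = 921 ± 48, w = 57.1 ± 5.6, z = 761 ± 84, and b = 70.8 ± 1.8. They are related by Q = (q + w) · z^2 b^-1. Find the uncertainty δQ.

1.82e+06

Let u = q + w = 978. δu = √(δq² + δw²) = √(2300 + 31.4) = 48.3, so δu/u = 0.0494.
Q is then a monomial in u, z, b:
δQ/Q = √((δu/u)² + (2·δz/z)² + (-1·δb/b)²) = √(0.00244 + 0.0487 + 0.000646) = 0.228
Q = 8e+06, so δQ = 0.228 × 8e+06 = 1.82e+06.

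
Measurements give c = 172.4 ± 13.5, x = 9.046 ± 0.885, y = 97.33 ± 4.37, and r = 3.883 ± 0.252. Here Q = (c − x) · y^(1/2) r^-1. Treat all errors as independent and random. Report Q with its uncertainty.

Let u = c − x = 163.4. δu = √(δc² + δx²) = √(182 + 0.783) = 13.5, so δu/u = 0.0828.
Q is then a monomial in u, y, r:
δQ/Q = √((δu/u)² + (½·δy/y)² + (-1·δr/r)²) = √(0.00686 + 0.000504 + 0.00421) = 0.108
Q = 415.0, so δQ = 0.108 × 415.0 = 44.7.

415.0 ± 44.7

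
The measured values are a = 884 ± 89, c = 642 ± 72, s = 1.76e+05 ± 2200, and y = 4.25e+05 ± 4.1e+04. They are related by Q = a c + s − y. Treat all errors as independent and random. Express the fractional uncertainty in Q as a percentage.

29.8%

Let p = a·c = 5.68e+05. δp/p = √((1·δa/a)² + (1·δc/c)²) = √(0.0101 + 0.0126) = 0.151, so δp = 85500.
Q = p + s − y: δQ = √(δp² + δs² + δy²) = √(7.32e+09 + 4.84e+06 + 1.68e+09) = 94900
Q = 3.19e+05, so δQ/Q = 94900/3.19e+05 = 0.298.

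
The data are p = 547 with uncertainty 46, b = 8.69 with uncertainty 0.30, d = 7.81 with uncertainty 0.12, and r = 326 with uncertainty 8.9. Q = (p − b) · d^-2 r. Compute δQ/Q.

0.0948

Let u = p − b = 538. δu = √(δp² + δb²) = √(2120 + 0.0900) = 46.0, so δu/u = 0.0855.
Q is then a monomial in u, d, r:
δQ/Q = √((δu/u)² + (-2·δd/d)² + (1·δr/r)²) = √(0.00730 + 0.000944 + 0.000745) = 0.0948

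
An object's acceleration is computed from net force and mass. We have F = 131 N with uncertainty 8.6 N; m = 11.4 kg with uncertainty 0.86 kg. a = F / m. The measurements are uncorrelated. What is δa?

a is a product of powers, so relative uncertainties combine in quadrature:
  (1·δF/F)² = (1×0.0656)² = 0.00431;  (-1·δm/m)² = (-1×0.0754)² = 0.00569
δa/a = √(0.0100) = 0.100
a = 11.5 m/s^2, so δa = 0.100 × 11.5 = 1.15 m/s^2.

1.15 m/s^2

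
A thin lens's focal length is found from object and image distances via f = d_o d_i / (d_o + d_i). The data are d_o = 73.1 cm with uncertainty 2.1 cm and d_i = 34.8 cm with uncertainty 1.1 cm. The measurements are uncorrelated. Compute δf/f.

∂f/∂d_o = (d_i/(d_o+d_i))² = 0.104;  ∂f/∂d_i = (d_o/(d_o+d_i))² = 0.459
δf = √((∂f/∂d_o · δd_o)² + (∂f/∂d_i · δd_i)²) = √(0.0477 + 0.255) = 0.550 cm
f = 23.6 cm, so δf/f = 0.550/23.6 = 0.0233.

0.0233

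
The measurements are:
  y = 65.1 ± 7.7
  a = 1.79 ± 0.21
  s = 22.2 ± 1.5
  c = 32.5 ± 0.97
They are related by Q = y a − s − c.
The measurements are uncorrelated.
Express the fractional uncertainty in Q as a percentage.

Let p = y·a = 117. δp/p = √((1·δy/y)² + (1·δa/a)²) = √(0.0140 + 0.0138) = 0.167, so δp = 19.4.
Q = p − s − c: δQ = √(δp² + δs² + δc²) = √(377 + 2.25 + 0.941) = 19.5
Q = 61.8, so δQ/Q = 19.5/61.8 = 0.315.

31.5%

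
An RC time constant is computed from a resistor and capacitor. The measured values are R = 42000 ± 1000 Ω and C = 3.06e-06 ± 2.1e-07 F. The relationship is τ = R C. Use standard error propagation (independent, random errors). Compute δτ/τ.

Products/powers → add relative errors in quadrature, weighted by exponent:
  (1·δR/R)² = (1×0.0238)² = 0.000567;  (1·δC/C)² = (1×0.0686)² = 0.00471
δτ/τ = √(0.00528) = 0.0726

0.0726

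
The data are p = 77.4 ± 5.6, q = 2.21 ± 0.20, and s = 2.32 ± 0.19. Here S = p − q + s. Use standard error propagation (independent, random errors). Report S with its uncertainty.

77.5 ± 5.61

Absolute uncertainties add in quadrature for a linear combination:
  (δp)² = 31.4;  (δq)² = 0.0400;  (δs)² = 0.0361
δS = √(31.4) = 5.61
S = 77.5.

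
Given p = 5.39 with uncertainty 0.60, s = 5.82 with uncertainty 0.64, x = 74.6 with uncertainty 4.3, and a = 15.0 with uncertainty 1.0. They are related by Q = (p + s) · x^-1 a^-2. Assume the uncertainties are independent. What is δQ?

Let u = p + s = 11.2. δu = √(δp² + δs²) = √(0.360 + 0.410) = 0.877, so δu/u = 0.0783.
Q is then a monomial in u, x, a:
δQ/Q = √((δu/u)² + (-1·δx/x)² + (-2·δa/a)²) = √(0.00612 + 0.00332 + 0.0178) = 0.165
Q = 0.000668, so δQ = 0.165 × 0.000668 = 0.000110.

0.000110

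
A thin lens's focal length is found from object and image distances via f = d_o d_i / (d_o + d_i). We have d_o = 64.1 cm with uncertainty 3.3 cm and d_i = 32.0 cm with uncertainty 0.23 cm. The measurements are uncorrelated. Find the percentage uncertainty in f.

∂f/∂d_o = (d_i/(d_o+d_i))² = 0.111;  ∂f/∂d_i = (d_o/(d_o+d_i))² = 0.445
δf = √((∂f/∂d_o · δd_o)² + (∂f/∂d_i · δd_i)²) = √(0.134 + 0.0105) = 0.380 cm
f = 21.3 cm, so δf/f = 0.380/21.3 = 0.0178.

1.78%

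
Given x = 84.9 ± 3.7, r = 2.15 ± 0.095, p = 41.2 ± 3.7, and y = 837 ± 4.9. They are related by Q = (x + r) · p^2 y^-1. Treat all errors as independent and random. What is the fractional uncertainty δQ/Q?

0.185

Let u = x + r = 87.1. δu = √(δx² + δr²) = √(13.7 + 0.00903) = 3.70, so δu/u = 0.0425.
Q is then a monomial in u, p, y:
δQ/Q = √((δu/u)² + (2·δp/p)² + (-1·δy/y)²) = √(0.00181 + 0.0323 + 3.43e-05) = 0.185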